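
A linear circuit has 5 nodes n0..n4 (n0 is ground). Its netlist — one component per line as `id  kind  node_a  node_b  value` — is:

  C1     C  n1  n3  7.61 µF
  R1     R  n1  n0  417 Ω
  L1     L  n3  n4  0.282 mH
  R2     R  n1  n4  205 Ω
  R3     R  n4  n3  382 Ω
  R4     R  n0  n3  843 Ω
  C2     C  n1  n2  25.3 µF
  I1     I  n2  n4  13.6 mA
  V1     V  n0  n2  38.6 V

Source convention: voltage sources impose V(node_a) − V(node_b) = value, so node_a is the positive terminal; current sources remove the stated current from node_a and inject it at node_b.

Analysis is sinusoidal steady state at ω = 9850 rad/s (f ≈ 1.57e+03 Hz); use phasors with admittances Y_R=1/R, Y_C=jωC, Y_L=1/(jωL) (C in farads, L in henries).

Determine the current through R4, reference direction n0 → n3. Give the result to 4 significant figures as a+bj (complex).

MNA unknowns: 4 node voltages V₁..V_4 plus 1 source current (V1)
C1: Y=0.000+0.07496j on G[1,3]
R1: Y=0.002398+0.000j on G[1,0]
L1: Y=0.000-0.3600j on G[3,4]
R2: Y=0.004878+0.000j on G[1,4]
R3: Y=0.002618+0.000j on G[4,3]
R4: Y=0.001186+0.000j on G[0,3]
C2: Y=0.000+0.2492j on G[1,2]
I1: z[2]−=0.0136, z[4]+=0.0136
V1: row V0−V2=38.6, i_V1 at 0,2
solve → V1=-38.59-0.6092j, V2=-38.60+0.000j, V3=-38.52-1.396j, V4=-38.53-1.359j
aux → i_V1=-0.1382-0.003117j

0.04569+0.001656j A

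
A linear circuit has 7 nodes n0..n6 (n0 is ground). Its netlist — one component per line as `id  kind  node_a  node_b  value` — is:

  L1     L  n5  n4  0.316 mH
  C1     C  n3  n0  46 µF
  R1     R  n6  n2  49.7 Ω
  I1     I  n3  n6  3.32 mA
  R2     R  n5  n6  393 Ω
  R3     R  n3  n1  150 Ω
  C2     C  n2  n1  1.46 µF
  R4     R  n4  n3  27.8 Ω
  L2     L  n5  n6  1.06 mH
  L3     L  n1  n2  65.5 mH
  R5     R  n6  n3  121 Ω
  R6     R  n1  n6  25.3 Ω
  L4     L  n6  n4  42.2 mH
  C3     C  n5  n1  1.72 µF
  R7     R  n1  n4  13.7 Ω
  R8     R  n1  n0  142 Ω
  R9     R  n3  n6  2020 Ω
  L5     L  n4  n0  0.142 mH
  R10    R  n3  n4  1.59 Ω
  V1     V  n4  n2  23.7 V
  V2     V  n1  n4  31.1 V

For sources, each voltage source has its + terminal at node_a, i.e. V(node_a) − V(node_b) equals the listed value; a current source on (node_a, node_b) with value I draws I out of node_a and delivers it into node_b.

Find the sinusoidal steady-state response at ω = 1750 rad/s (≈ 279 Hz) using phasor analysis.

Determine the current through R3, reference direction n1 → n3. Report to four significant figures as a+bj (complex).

MNA unknowns: 6 node voltages V₁..V_6 plus 2 source currents (V1, V2)
L1: Y=0.000-1.808j on G[5,4]
C1: Y=0.000+0.08050j on G[3,0]
R1: Y=0.02012+0.000j on G[6,2]
I1: z[3]−=0.00332, z[6]+=0.00332
R2: Y=0.002545+0.000j on G[5,6]
R3: Y=0.006667+0.000j on G[3,1]
C2: Y=0.000+0.002555j on G[2,1]
R4: Y=0.03597+0.000j on G[4,3]
L2: Y=0.000-0.5391j on G[5,6]
L3: Y=0.000-0.008724j on G[1,2]
R5: Y=0.008264+0.000j on G[6,3]
R6: Y=0.03953+0.000j on G[1,6]
L4: Y=0.000-0.01354j on G[6,4]
C3: Y=0.000+0.003010j on G[5,1]
R7: Y=0.07299+0.000j on G[1,4]
R8: Y=0.007042+0.000j on G[1,0]
R9: Y=0.0004950+0.000j on G[3,6]
L5: Y=0.000-4.024j on G[4,0]
R10: Y=0.6289+0.000j on G[3,4]
V1: row V4−V2=23.7, i_V1 at 4,2
V2: row V1−V4=31.1, i_V2 at 1,4
solve → V1=31.11-0.05582j, V2=-23.69-0.05582j, V3=0.3006-0.06910j, V4=0.005916-0.05582j, V5=0.01797+0.3424j, V6=0.2383+1.675j
aux → i_V1=-0.4815+0.3032j, i_V2=-3.916+0.3132j

0.2054+8.856e-05j A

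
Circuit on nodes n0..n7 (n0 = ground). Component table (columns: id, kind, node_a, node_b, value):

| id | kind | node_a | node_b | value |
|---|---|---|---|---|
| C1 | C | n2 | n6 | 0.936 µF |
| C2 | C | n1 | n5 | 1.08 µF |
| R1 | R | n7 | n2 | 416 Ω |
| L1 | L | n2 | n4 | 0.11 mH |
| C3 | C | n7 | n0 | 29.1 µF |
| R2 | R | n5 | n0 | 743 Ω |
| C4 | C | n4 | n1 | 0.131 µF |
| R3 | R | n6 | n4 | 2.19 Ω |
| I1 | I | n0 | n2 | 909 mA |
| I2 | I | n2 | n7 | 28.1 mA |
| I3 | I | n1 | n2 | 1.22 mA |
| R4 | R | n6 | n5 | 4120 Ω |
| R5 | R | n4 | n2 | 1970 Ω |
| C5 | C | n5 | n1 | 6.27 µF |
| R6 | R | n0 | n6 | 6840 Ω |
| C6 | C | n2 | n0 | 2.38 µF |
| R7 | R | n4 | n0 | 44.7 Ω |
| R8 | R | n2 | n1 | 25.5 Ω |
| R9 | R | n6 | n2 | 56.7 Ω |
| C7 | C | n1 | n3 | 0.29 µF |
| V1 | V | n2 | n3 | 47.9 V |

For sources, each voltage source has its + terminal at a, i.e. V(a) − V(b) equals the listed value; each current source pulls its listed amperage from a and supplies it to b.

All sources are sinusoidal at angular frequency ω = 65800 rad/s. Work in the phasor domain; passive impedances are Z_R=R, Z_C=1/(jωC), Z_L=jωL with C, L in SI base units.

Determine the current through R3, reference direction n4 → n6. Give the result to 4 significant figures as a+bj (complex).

-0.05608+0.05299j A

Apply KCL at each of the 7 non-ground nodes and solve the resulting linear system.
Node n1: branches {C2, C4, I3, C5, R8, C7} → V_1 = -9.621-20.52j
Node n2: branches {C1, R1, L1, I1, I2, I3, R5, C6, R8, R9, V1} → V_2 = 0.8793-5.514j
Node n3: branches {C7, V1} → V_3 = -47.02-5.514j
Node n4: branches {L1, C4, R3, R5, R7} → V_4 = 1.249-4.300j
Node n5: branches {C2, R2, R4, C5} → V_5 = -9.556-20.55j
Node n6: branches {C1, R3, R4, R6, R9} → V_6 = 1.372-4.416j
Node n7: branches {R1, C3, I2} → V_7 = -0.006902-0.01579j
Source currents: i(V1)=-0.2863-0.7137j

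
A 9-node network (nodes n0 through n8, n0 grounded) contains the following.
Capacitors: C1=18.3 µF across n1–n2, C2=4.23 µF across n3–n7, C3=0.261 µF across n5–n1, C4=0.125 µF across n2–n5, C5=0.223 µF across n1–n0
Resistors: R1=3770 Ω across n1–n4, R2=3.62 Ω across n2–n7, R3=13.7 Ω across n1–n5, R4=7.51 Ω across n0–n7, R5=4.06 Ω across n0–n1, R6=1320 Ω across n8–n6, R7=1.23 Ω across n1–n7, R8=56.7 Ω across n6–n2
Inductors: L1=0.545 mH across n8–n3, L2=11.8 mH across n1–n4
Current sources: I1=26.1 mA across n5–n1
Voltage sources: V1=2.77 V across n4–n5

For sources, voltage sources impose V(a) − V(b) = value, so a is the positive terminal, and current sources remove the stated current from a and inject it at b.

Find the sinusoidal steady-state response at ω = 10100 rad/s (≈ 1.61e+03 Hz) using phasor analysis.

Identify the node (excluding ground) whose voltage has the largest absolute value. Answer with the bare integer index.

4

Element admittances at ω=10100 rad/s:
  Y(C1) = 0.000+0.1848j S between n1,n2
  Y(R1) = 0.0002653+0.000j S between n1,n4
  Y(L1) = 0.000-0.1817j S between n8,n3
  Y(L2) = 0.000-0.008391j S between n1,n4
  Y(R2) = 0.2762+0.000j S between n2,n7
  Y(C2) = 0.000+0.04272j S between n3,n7
  Y(R3) = 0.07299+0.000j S between n1,n5
  Y(C3) = 0.000+0.002636j S between n5,n1
  Y(R4) = 0.1332+0.000j S between n0,n7
  Y(C4) = 0.000+0.001262j S between n2,n5
  Y(R5) = 0.2463+0.000j S between n0,n1
  Y(R6) = 0.0007576+0.000j S between n8,n6
  I1: injects 0.0261 A into n1 (from n5)
  Y(R7) = 0.8130+0.000j S between n1,n7
  Y(R8) = 0.01764+0.000j S between n6,n2
  Y(C5) = 0.000+0.002252j S between n1,n0
  V1: constraint V(n4)−V(n5) = 2.77
Assemble and solve the 9×9 MNA system:
  V(n1)=0.0001757+3.399e-05j  V(n2)=-0.001948-0.0003905j  V(n3)=-0.0003303-3.832e-05j  V(n4)=2.386+0.2937j  V(n5)=-0.3841+0.2937j  V(n6)=-0.001882-0.0003763j  V(n7)=-0.0003244-6.585e-05j  V(n8)=-0.0003289-4.479e-05j
  i(V1)=-0.003097+0.01994j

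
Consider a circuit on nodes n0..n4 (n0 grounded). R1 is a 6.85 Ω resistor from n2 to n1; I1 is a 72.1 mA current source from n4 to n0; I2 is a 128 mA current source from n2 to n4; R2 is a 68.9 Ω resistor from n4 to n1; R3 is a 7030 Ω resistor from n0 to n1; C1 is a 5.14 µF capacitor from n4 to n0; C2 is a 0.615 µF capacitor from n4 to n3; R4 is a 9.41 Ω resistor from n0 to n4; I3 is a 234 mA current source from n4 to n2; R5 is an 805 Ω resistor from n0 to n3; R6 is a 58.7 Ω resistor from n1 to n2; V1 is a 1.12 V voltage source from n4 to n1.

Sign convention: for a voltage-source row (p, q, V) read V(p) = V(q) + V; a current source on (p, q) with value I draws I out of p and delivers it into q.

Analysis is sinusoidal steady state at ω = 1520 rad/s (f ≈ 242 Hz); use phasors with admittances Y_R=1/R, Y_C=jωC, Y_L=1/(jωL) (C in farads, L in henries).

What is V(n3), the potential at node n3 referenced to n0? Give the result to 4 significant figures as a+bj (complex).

-0.2672-0.3024j V

Apply KCL at each of the 4 non-ground nodes and solve the resulting linear system.
Node n1: branches {R1, R2, R3, R6, V1} → V_1 = -1.789+0.05265j
Node n2: branches {R1, I2, I3, R6} → V_2 = -1.139+0.05265j
Node n3: branches {C2, R5} → V_3 = -0.2672-0.3024j
Node n4: branches {I1, I2, R2, C1, C2, R4, I3, V1} → V_4 = -0.6691+0.05265j
Source currents: i(V1)=-0.1225+7.490e-06j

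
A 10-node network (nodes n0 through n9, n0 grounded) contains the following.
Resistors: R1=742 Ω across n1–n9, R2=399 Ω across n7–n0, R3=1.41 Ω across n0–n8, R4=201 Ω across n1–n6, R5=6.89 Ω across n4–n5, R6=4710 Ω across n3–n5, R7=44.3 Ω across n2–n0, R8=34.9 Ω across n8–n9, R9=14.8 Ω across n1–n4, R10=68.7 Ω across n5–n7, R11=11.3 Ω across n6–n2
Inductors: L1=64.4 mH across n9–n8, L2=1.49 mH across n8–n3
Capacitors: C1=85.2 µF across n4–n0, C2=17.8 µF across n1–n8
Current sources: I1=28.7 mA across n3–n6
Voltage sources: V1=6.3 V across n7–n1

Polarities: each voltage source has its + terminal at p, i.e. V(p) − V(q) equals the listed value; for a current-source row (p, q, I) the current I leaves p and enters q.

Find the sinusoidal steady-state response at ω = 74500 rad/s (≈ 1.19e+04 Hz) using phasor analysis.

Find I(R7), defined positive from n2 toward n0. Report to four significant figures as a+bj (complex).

0.02187+0.0002060j A

MNA unknowns: 9 node voltages V₁..V_9 plus 1 source current (V1)
R1: Y=0.001348+0.000j on G[1,9]
L1: Y=0.000-0.0002084j on G[9,8]
C1: Y=0.000+6.347j on G[4,0]
R2: Y=0.002506+0.000j on G[7,0]
I1: z[3]−=0.0287, z[6]+=0.0287
R3: Y=0.7092+0.000j on G[0,8]
R4: Y=0.004975+0.000j on G[1,6]
R5: Y=0.1451+0.000j on G[4,5]
R6: Y=0.0002123+0.000j on G[3,5]
L2: Y=0.000-0.009009j on G[8,3]
R7: Y=0.02257+0.000j on G[2,0]
R8: Y=0.02865+0.000j on G[8,9]
C2: Y=0.000+1.326j on G[1,8]
R9: Y=0.06757+0.000j on G[1,4]
R10: Y=0.01456+0.000j on G[5,7]
R11: Y=0.08850+0.000j on G[6,2]
V1: row V7−V1=6.3, i_V1 at 7,1
solve → V1=-0.1562+0.05285j, V2=0.9689+0.009125j, V3=-0.2266-3.174j, V4=0.0007180-0.01111j, V5=0.5596-0.009486j, V6=1.216+0.01145j, V7=6.144+0.05285j, V8=-0.1520-0.006903j, V9=-0.1522-0.004220j
aux → i_V1=-0.09668-0.001040j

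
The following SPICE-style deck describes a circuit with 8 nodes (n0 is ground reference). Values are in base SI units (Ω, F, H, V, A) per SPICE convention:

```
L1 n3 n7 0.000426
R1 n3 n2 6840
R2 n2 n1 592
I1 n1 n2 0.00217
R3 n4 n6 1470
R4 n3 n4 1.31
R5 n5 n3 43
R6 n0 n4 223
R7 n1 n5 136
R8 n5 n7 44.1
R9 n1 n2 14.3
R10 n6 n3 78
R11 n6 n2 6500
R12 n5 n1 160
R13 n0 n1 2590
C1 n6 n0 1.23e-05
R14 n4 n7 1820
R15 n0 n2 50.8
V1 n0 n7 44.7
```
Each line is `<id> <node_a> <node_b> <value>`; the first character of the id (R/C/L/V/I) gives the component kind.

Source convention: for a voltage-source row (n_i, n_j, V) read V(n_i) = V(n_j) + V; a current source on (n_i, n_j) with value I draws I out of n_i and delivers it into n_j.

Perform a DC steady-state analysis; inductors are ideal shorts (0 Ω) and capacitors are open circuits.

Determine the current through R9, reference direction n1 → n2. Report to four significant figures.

-0.2678 A

Element admittances at DC:
  L1: short n3↔n7 (DC inductor)
  Y(R1) = 0.0001462 S between n3,n2
  Y(R2) = 0.001689 S between n2,n1
  I1: injects 0.00217 A into n2 (from n1)
  Y(R3) = 0.0006803 S between n4,n6
  Y(R4) = 0.7634 S between n3,n4
  Y(R5) = 0.02326 S between n5,n3
  Y(R6) = 0.004484 S between n0,n4
  Y(R7) = 0.007353 S between n1,n5
  Y(R8) = 0.02268 S between n5,n7
  Y(R9) = 0.06993 S between n1,n2
  Y(R10) = 0.01282 S between n6,n3
  Y(R11) = 0.0001538 S between n6,n2
  Y(R12) = 0.006250 S between n5,n1
  Y(R13) = 0.0003861 S between n0,n1
  Y(C1) = 0.000 S between n6,n0
  Y(R14) = 0.0005495 S between n4,n7
  Y(R15) = 0.01969 S between n0,n2
  V1: constraint V(n0)−V(n7) = 44.7
Assemble and solve the 9×9 MNA system:
  V(n1)=-18.11  V(n2)=-14.28  V(n3)=-44.70  V(n4)=-44.44  V(n5)=-38.62  V(n6)=-44.34  V(n7)=-44.70
  i(L1)=0.3495  i(V1)=-0.4874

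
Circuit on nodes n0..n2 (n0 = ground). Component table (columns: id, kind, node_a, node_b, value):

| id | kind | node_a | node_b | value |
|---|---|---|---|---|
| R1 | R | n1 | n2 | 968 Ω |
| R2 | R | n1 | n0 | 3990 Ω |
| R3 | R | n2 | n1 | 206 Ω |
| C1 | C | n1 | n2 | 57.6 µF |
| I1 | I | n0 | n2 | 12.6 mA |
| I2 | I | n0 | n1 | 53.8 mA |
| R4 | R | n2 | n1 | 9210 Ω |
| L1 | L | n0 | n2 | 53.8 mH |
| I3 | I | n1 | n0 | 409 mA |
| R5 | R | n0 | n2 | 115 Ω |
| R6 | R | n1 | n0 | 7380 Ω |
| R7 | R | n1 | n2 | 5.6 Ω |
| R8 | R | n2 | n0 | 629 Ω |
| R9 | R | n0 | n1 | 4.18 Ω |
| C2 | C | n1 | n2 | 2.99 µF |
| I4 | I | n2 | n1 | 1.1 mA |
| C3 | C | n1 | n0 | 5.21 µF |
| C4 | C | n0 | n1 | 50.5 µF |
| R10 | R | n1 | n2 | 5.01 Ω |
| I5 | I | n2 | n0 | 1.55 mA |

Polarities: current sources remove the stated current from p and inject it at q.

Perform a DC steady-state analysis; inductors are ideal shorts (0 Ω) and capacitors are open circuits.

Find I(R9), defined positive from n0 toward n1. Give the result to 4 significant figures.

MNA unknowns: 2 node voltages V₁..V_2 plus 1 source current (L1)
R1: Y=0.001033 on G[1,2]
R2: Y=0.0002506 on G[1,0]
R3: Y=0.004854 on G[2,1]
C1: Y=0.000 on G[1,2]
I1: z[0]−=0.0126, z[2]+=0.0126
I2: z[0]−=0.0538, z[1]+=0.0538
R4: Y=0.0001086 on G[2,1]
L1: row V0−V2=0, i_L1 at 0,2
I3: z[1]−=0.409, z[0]+=0.409
R5: Y=0.008696 on G[0,2]
R6: Y=0.0001355 on G[1,0]
R7: Y=0.1786 on G[1,2]
R8: Y=0.001590 on G[2,0]
R9: Y=0.2392 on G[0,1]
C2: Y=0.000 on G[1,2]
I4: z[2]−=0.0011, z[1]+=0.0011
C3: Y=0.000 on G[1,0]
C4: Y=0.000 on G[0,1]
R10: Y=0.1996 on G[1,2]
I5: z[2]−=0.00155, z[0]+=0.00155
solve → V1=-0.5677, V2=0.000
aux → i_L1=0.2081

0.1358 A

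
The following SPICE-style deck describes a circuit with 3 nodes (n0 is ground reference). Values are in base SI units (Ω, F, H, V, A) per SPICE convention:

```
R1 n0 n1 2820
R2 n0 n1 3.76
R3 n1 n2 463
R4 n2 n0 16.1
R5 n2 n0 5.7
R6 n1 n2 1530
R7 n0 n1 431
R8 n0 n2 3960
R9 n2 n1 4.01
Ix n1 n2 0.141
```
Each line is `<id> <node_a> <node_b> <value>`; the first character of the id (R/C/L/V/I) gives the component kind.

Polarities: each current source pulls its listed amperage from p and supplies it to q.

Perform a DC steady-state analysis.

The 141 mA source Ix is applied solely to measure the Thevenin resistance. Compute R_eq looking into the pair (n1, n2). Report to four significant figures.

R_eq = 2.643 Ω

Element admittances at DC:
  Y(R1) = 0.0003546 S between n0,n1
  Y(R2) = 0.2660 S between n0,n1
  Y(R3) = 0.002160 S between n1,n2
  Y(R4) = 0.06211 S between n2,n0
  Y(R5) = 0.1754 S between n2,n0
  Y(R6) = 0.0006536 S between n1,n2
  Y(R7) = 0.002320 S between n0,n1
  Y(R8) = 0.0002525 S between n0,n2
  Y(R9) = 0.2494 S between n2,n1
  Ix: injects 0.141 A into n2 (from n1)
Assemble and solve the 2×2 MNA system:
  V(n1)=-0.1750  V(n2)=0.1977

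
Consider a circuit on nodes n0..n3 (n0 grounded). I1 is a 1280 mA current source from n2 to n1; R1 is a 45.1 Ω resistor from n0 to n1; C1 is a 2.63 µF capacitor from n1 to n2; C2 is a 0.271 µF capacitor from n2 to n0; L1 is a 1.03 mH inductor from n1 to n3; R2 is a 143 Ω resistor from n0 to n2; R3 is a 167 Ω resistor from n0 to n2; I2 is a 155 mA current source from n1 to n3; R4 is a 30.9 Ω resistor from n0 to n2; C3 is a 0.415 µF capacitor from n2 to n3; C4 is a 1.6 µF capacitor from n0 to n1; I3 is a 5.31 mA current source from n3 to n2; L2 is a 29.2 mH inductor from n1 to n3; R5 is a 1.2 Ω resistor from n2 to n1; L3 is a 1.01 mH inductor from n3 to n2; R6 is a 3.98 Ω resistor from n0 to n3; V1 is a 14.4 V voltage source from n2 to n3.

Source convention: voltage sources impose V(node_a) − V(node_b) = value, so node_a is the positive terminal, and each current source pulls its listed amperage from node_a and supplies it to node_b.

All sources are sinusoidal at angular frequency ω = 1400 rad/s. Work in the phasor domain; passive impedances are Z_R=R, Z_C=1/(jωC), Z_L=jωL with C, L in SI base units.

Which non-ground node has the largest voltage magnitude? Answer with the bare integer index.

2

Apply KCL at each of the 3 non-ground nodes and solve the resulting linear system.
Node n1: branches {I1, R1, C1, L1, I2, C4, L2, R5} → V_1 = 6.432+7.036j
Node n2: branches {I1, C1, C2, R2, R3, R4, C3, I3, R5, L3, V1} → V_2 = 11.77-0.5896j
Node n3: branches {L1, I2, C3, I3, L2, L3, R6, V1} → V_3 = -2.630-0.5896j
Source currents: i(V1)=-6.285+16.53j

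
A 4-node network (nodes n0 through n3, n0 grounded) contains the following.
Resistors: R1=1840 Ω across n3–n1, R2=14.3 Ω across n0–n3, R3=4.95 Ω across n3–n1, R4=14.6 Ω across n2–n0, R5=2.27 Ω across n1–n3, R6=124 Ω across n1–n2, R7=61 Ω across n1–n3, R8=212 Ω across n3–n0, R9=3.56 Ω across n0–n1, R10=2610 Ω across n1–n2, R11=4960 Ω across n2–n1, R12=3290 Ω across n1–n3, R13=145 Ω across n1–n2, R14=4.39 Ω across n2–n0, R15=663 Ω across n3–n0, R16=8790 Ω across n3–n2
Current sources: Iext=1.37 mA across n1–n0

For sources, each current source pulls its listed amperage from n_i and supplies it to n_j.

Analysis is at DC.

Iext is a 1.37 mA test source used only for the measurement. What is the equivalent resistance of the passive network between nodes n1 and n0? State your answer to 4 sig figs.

R_eq = 2.747 Ω

Element admittances at DC:
  Y(R1) = 0.0005435 S between n3,n1
  Y(R2) = 0.06993 S between n0,n3
  Y(R3) = 0.2020 S between n3,n1
  Y(R4) = 0.06849 S between n2,n0
  Y(R5) = 0.4405 S between n1,n3
  Y(R6) = 0.008065 S between n1,n2
  Y(R7) = 0.01639 S between n1,n3
  Y(R8) = 0.004717 S between n3,n0
  Y(R9) = 0.2809 S between n0,n1
  Y(R10) = 0.0003831 S between n1,n2
  Y(R11) = 0.0002016 S between n2,n1
  Y(R12) = 0.0003040 S between n1,n3
  Y(R13) = 0.006897 S between n1,n2
  Y(R14) = 0.2278 S between n2,n0
  Y(R15) = 0.001508 S between n3,n0
  Y(R16) = 0.0001138 S between n3,n2
  Iext: injects 0.00137 A into n0 (from n1)
Assemble and solve the 3×3 MNA system:
  V(n1)=-0.003763  V(n2)=-0.0001888  V(n3)=-0.003374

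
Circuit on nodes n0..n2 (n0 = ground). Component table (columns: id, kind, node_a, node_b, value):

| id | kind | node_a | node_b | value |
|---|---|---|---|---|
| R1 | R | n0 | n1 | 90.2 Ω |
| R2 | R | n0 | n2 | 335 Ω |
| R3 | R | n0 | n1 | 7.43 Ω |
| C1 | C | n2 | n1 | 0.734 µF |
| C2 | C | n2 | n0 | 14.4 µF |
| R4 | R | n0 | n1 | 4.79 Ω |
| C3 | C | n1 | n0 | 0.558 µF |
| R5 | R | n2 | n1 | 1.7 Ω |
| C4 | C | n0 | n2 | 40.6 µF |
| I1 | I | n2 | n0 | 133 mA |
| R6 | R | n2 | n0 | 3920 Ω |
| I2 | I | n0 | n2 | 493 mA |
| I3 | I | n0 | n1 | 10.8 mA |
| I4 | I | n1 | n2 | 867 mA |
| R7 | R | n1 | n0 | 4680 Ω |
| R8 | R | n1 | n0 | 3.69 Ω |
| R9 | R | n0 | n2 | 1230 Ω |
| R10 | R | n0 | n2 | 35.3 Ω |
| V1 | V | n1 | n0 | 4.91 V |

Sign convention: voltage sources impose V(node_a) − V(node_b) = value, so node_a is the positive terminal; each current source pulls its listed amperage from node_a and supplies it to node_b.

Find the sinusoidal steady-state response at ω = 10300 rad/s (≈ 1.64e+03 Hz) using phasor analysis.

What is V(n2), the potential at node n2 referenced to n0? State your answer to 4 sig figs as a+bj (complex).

3.603-3.273j V

Element admittances at ω=10300 rad/s:
  Y(R1) = 0.01109+0.000j S between n0,n1
  Y(R2) = 0.002985+0.000j S between n0,n2
  Y(R3) = 0.1346+0.000j S between n0,n1
  Y(C1) = 0.000+0.007560j S between n2,n1
  Y(C2) = 0.000+0.1483j S between n2,n0
  Y(R4) = 0.2088+0.000j S between n0,n1
  Y(C3) = 0.000+0.005747j S between n1,n0
  Y(R5) = 0.5882+0.000j S between n2,n1
  Y(C4) = 0.000+0.4182j S between n0,n2
  I1: injects 0.133 A into n0 (from n2)
  Y(R6) = 0.0002551+0.000j S between n2,n0
  I2: injects 0.493 A into n2 (from n0)
  I3: injects 0.0108 A into n1 (from n0)
  I4: injects 0.867 A into n2 (from n1)
  Y(R7) = 0.0002137+0.000j S between n1,n0
  Y(R8) = 0.2710+0.000j S between n1,n0
  Y(R9) = 0.0008130+0.000j S between n0,n2
  Y(R10) = 0.02833+0.000j S between n0,n2
  V1: constraint V(n1)−V(n0) = 4.91
Assemble and solve the 3×3 MNA system:
  V(n1)=4.910+0.000j  V(n2)=3.603-3.273j
  i(V1)=-4.672-1.963j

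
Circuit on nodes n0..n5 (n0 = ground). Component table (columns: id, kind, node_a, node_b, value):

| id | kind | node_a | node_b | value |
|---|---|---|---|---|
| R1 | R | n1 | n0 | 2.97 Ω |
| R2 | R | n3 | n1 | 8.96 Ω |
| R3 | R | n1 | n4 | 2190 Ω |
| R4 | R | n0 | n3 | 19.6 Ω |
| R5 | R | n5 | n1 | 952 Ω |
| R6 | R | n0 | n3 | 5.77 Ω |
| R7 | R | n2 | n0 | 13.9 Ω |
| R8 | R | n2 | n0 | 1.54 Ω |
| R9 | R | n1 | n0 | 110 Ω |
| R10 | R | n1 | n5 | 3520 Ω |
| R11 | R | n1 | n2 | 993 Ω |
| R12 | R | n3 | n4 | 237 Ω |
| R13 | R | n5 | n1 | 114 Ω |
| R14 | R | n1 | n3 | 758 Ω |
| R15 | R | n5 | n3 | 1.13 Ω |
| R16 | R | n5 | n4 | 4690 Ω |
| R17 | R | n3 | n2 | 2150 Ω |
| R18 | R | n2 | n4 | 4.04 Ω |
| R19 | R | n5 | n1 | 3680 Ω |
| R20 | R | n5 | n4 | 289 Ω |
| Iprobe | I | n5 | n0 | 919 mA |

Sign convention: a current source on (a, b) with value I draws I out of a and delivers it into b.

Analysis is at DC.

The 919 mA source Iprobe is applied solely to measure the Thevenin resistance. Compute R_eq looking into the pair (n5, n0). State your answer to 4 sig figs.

MNA unknowns: 5 node voltages V₁..V_5
R1: Y=0.3367 on G[1,0]
R2: Y=0.1116 on G[3,1]
R3: Y=0.0004566 on G[1,4]
R4: Y=0.05102 on G[0,3]
R5: Y=0.001050 on G[5,1]
R6: Y=0.1733 on G[0,3]
R7: Y=0.07194 on G[2,0]
R8: Y=0.6494 on G[2,0]
R9: Y=0.009091 on G[1,0]
R10: Y=0.0002841 on G[1,5]
R11: Y=0.001007 on G[1,2]
R12: Y=0.004219 on G[3,4]
R13: Y=0.008772 on G[5,1]
R14: Y=0.001319 on G[1,3]
R15: Y=0.8850 on G[5,3]
R16: Y=0.0002132 on G[5,4]
R17: Y=0.0004651 on G[3,2]
R18: Y=0.2475 on G[2,4]
R19: Y=0.0002717 on G[5,1]
R20: Y=0.003460 on G[5,4]
Iprobe: z[5]−=0.919, z[0]+=0.919
solve → V1=-0.7578, V2=-0.03743, V3=-2.808, V4=-0.1384, V5=-3.796

R_eq = 4.130 Ω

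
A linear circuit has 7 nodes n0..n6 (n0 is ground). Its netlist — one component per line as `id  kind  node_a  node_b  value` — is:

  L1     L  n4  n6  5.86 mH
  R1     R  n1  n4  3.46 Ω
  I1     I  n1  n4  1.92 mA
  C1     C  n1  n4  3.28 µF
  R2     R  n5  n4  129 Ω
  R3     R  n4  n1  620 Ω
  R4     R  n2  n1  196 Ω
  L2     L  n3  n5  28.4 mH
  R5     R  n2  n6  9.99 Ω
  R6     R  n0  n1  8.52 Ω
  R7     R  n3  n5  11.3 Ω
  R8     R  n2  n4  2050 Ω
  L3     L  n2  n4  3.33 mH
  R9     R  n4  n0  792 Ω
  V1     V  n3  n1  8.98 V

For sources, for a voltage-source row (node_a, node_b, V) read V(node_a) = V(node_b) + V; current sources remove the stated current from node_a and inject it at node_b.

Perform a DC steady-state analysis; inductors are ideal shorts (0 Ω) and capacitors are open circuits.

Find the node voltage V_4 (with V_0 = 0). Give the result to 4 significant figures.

MNA unknowns: 6 node voltages V₁..V_6 plus 4 source currents (L1, L2, L3, V1)
L1: row V4−V6=0, i_L1 at 4,6
R1: Y=0.2890 on G[1,4]
I1: z[1]−=0.00192, z[4]+=0.00192
C1: Y=0.000 on G[1,4]
R2: Y=0.007752 on G[5,4]
R3: Y=0.001613 on G[4,1]
R4: Y=0.005102 on G[2,1]
L2: row V3−V5=0, i_L2 at 3,5
R5: Y=0.1001 on G[2,6]
R6: Y=0.1174 on G[0,1]
R7: Y=0.08850 on G[3,5]
R8: Y=0.0004878 on G[2,4]
L3: row V2−V4=0, i_L3 at 2,4
R9: Y=0.001263 on G[4,0]
V1: row V3−V1=8.98, i_V1 at 3,1
solve → V1=-0.002498, V2=0.2322, V3=8.978, V4=0.2322, V5=8.978, V6=0.2322
aux → i_L1=0.000, i_L2=0.06779, i_L3=-0.001198, i_V1=-0.06779

0.2322 V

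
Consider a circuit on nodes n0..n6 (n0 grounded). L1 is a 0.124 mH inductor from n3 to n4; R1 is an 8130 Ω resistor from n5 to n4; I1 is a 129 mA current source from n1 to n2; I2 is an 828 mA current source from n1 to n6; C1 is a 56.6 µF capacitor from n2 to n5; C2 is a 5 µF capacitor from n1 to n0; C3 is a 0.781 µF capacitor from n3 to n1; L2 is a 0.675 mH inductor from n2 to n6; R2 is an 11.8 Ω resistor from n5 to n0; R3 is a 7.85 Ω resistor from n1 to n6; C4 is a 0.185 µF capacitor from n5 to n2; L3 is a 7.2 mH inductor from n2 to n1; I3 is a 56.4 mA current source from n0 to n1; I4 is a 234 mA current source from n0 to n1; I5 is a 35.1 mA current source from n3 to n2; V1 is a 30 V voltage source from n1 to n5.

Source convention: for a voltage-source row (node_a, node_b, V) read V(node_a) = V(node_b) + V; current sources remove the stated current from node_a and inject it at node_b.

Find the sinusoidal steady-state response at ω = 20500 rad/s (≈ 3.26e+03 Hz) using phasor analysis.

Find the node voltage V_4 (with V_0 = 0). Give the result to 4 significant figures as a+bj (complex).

MNA unknowns: 6 node voltages V₁..V_6 plus 1 source current (V1)
L1: Y=0.000-0.3934j on G[3,4]
R1: Y=0.0001230+0.000j on G[5,4]
I1: z[1]−=0.129, z[2]+=0.129
I2: z[1]−=0.828, z[6]+=0.828
C1: Y=0.000+1.160j on G[2,5]
C2: Y=0.000+0.1025j on G[1,0]
C3: Y=0.000+0.01601j on G[3,1]
L2: Y=0.000-0.07227j on G[2,6]
R2: Y=0.08475+0.000j on G[5,0]
R3: Y=0.1274+0.000j on G[1,6]
C4: Y=0.000+0.003792j on G[5,2]
L3: Y=0.000-0.006775j on G[2,1]
I3: z[0]−=0.0564, z[1]+=0.0564
I4: z[0]−=0.234, z[1]+=0.234
I5: z[3]−=0.0351, z[2]+=0.0351
V1: row V1−V5=30, i_V1 at 1,5
solve → V1=13.57-16.42j, V2=-18.39-17.65j, V3=13.55-13.99j, V4=13.55-14.00j, V5=-16.43-16.42j, V6=10.18-0.2093j
aux → i_V1=-2.828+0.8896j

13.55-14.00j V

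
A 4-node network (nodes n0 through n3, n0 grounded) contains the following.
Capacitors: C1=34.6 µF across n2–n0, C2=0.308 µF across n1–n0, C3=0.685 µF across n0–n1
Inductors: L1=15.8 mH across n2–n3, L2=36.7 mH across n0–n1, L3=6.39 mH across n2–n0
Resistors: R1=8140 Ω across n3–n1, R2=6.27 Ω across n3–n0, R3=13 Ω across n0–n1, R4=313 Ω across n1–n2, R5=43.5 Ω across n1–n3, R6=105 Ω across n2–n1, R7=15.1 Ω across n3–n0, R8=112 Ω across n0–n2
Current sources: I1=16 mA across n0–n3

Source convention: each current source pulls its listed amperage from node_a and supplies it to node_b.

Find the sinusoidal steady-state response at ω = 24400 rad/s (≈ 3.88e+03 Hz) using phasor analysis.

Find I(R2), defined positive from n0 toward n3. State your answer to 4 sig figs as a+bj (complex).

MNA unknowns: 3 node voltages V₁..V_3
C1: Y=0.000+0.8442j on G[2,0]
L1: Y=0.000-0.002594j on G[2,3]
R1: Y=0.0001229+0.000j on G[3,1]
R2: Y=0.1595+0.000j on G[3,0]
R3: Y=0.07692+0.000j on G[0,1]
R4: Y=0.003195+0.000j on G[1,2]
R5: Y=0.02299+0.000j on G[1,3]
C2: Y=0.000+0.007515j on G[1,0]
R6: Y=0.009524+0.000j on G[2,1]
L2: Y=0.000-0.001117j on G[0,1]
C3: Y=0.000+0.01671j on G[0,1]
R7: Y=0.06623+0.000j on G[3,0]
R8: Y=0.008929+0.000j on G[0,2]
L3: Y=0.000-0.006414j on G[2,0]
I1: z[0]−=0.016, z[3]+=0.016
solve → V1=0.01287-0.002570j, V2=-0.0002372-0.0002035j, V3=0.06549+0.0004465j

-0.01045-7.121e-05j A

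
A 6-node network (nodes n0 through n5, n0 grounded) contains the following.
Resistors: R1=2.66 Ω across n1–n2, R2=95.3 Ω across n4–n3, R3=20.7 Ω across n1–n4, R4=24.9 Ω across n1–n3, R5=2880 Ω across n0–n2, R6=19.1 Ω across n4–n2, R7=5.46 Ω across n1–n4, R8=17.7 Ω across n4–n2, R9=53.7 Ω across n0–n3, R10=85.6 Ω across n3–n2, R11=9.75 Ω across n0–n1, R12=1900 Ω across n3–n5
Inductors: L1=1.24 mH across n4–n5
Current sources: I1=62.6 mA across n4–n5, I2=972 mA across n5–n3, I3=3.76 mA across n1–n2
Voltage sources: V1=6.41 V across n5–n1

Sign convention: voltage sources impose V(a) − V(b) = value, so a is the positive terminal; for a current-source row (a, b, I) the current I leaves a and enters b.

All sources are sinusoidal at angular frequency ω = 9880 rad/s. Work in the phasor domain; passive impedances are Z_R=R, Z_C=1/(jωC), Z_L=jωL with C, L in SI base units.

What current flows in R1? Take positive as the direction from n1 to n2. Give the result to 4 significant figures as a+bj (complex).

-0.1698+0.1209j A

Apply KCL at each of the 5 non-ground nodes and solve the resulting linear system.
Node n1: branches {R1, R3, R4, R7, I3, R11, V1} → V_1 = -1.926+0.03776j
Node n2: branches {R1, R5, R6, R8, I3, R10} → V_2 = -1.474-0.2838j
Node n3: branches {R2, R4, R9, I2, R10, R12} → V_3 = 10.64-0.2027j
Node n4: branches {R2, R3, L1, I1, R6, R7, R8} → V_4 = -1.253-1.404j
Node n5: branches {L1, I1, I2, R12, V1} → V_5 = 4.484+0.03776j
Source currents: i(V1)=-1.024+0.4682j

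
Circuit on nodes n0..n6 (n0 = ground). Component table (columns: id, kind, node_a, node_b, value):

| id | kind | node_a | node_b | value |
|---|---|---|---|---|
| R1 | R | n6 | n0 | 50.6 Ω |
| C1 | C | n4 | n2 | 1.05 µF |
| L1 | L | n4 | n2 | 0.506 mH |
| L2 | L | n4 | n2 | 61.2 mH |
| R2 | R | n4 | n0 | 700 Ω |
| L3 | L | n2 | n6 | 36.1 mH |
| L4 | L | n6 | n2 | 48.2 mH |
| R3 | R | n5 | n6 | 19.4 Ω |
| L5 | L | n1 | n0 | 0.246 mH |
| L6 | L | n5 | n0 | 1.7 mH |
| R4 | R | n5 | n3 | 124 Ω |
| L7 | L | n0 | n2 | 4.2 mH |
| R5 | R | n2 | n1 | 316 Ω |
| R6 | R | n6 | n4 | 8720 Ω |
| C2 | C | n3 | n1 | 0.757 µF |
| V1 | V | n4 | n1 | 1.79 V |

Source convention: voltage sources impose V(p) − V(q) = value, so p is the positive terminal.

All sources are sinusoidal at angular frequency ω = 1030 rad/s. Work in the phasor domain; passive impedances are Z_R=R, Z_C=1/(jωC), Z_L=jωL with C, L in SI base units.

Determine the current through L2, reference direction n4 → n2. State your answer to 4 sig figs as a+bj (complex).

0.0002417-0.003218j A

MNA unknowns: 6 node voltages V₁..V_6 plus 1 source current (V1)
R1: Y=0.01976+0.000j on G[6,0]
C1: Y=0.000+0.001081j on G[4,2]
L1: Y=0.000-1.919j on G[4,2]
L2: Y=0.000-0.01586j on G[4,2]
R2: Y=0.001429+0.000j on G[4,0]
L3: Y=0.000-0.02689j on G[2,6]
L4: Y=0.000-0.02014j on G[6,2]
R3: Y=0.05155+0.000j on G[5,6]
L5: Y=0.000-3.947j on G[1,0]
L6: Y=0.000-0.5711j on G[5,0]
R4: Y=0.008065+0.000j on G[5,3]
L7: Y=0.000-0.2312j on G[0,2]
R5: Y=0.003165+0.000j on G[2,1]
R6: Y=0.0001147+0.000j on G[6,4]
C2: Y=0.000+0.0007797j on G[3,1]
V1: row V4−V1=1.79, i_V1 at 4,1
solve → V1=-0.09939-0.006844j, V2=1.488-0.02208j, V3=0.06476+0.02018j, V4=1.691-0.006844j, V5=0.06215+0.03605j, V6=0.4611-0.6501j
aux → i_V1=-0.03201+0.3922j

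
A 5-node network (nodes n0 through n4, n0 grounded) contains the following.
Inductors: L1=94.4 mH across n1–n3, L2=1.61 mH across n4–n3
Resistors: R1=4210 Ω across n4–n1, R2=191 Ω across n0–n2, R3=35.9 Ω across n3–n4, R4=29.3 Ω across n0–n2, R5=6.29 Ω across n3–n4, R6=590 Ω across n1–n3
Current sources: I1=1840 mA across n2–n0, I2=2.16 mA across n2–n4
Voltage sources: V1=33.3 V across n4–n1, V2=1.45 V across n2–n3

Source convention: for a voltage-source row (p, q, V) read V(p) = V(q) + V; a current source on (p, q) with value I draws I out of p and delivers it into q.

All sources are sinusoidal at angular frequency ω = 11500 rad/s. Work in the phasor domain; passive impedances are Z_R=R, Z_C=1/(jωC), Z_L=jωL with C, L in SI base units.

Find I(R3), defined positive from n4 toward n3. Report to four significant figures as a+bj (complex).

MNA unknowns: 4 node voltages V₁..V_4 plus 2 source currents (V1, V2)
L1: Y=0.000-0.0009211j on G[1,3]
R1: Y=0.0002375+0.000j on G[4,1]
R2: Y=0.005236+0.000j on G[0,2]
R3: Y=0.02786+0.000j on G[3,4]
I1: z[2]−=1.84, z[0]+=1.84
R4: Y=0.03413+0.000j on G[0,2]
L2: Y=0.000-0.05401j on G[4,3]
R5: Y=0.1590+0.000j on G[3,4]
R6: Y=0.001695+0.000j on G[1,3]
I2: z[2]−=0.00216, z[4]+=0.00216
V1: row V4−V1=33.3, i_V1 at 4,1
V2: row V2−V3=1.45, i_V2 at 2,3
solve → V1=-81.16-0.06649j, V2=-46.74+0.000j, V3=-48.19+0.000j, V4=-47.86-0.06649j
aux → i_V1=-0.06385+0.03026j, i_V2=-0.002160+0.000j

0.009198-0.001852j A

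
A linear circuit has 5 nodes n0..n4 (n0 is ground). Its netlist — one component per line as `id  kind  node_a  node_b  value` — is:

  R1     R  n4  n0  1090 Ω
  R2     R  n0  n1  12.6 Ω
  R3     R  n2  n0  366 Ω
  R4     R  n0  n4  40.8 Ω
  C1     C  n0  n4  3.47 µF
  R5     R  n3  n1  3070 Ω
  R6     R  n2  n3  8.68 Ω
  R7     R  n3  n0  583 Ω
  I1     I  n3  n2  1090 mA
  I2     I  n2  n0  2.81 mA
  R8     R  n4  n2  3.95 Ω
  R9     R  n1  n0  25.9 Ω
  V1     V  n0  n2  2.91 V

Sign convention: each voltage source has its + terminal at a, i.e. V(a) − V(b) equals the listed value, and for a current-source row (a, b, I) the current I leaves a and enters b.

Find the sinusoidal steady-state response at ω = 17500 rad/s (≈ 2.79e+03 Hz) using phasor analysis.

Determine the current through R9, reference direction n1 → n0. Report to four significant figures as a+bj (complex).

-0.001292+0.000j A

MNA unknowns: 4 node voltages V₁..V_4 plus 1 source current (V1)
R1: Y=0.0009174+0.000j on G[4,0]
R2: Y=0.07937+0.000j on G[0,1]
R3: Y=0.002732+0.000j on G[2,0]
R4: Y=0.02451+0.000j on G[0,4]
C1: Y=0.000+0.06072j on G[0,4]
R5: Y=0.0003257+0.000j on G[3,1]
R6: Y=0.1152+0.000j on G[2,3]
R7: Y=0.001715+0.000j on G[3,0]
I1: z[3]−=1.09, z[2]+=1.09
I2: z[2]−=0.00281, z[0]+=0.00281
R8: Y=0.2532+0.000j on G[4,2]
R9: Y=0.03861+0.000j on G[1,0]
V1: row V0−V2=2.91, i_V1 at 0,2
solve → V1=-0.03347+0.000j, V2=-2.910+0.000j, V3=-12.16+0.000j, V4=-2.524+0.5503j
aux → i_V1=-0.1275-0.1393j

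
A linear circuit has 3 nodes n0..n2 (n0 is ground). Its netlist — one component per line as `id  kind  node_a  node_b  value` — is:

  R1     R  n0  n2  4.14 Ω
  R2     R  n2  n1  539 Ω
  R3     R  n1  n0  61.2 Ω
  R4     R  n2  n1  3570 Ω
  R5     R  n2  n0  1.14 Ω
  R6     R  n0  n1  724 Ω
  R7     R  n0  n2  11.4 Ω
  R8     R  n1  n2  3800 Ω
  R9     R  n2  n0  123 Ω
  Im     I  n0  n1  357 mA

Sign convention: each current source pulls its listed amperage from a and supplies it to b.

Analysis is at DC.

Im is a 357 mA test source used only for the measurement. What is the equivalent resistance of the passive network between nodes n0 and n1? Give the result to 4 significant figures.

R_eq = 49.71 Ω

Apply KCL at each of the 2 non-ground nodes and solve the resulting linear system.
Node n1: branches {R2, R3, R4, R6, R8, Im} → V_1 = 17.75
Node n2: branches {R1, R2, R4, R5, R7, R8, R9} → V_2 = 0.03498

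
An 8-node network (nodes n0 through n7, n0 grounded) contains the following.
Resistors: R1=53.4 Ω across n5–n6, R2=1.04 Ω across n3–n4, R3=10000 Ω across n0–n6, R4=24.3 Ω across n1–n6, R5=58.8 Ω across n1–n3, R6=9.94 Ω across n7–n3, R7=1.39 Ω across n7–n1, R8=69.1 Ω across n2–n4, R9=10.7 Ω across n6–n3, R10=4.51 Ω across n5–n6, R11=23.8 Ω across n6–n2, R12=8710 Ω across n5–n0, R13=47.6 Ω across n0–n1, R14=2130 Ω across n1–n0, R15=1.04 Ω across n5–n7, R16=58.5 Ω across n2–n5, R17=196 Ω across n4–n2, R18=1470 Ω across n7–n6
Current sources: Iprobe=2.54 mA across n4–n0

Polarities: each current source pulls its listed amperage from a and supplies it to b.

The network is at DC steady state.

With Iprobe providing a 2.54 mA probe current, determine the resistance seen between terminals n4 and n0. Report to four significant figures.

MNA unknowns: 7 node voltages V₁..V_7
R1: Y=0.01873 on G[5,6]
R2: Y=0.9615 on G[3,4]
R3: Y=0.0001000 on G[0,6]
R4: Y=0.04115 on G[1,6]
R5: Y=0.01701 on G[1,3]
R6: Y=0.1006 on G[7,3]
R7: Y=0.7194 on G[7,1]
R8: Y=0.01447 on G[2,4]
R9: Y=0.09346 on G[6,3]
R10: Y=0.2217 on G[5,6]
R11: Y=0.04202 on G[6,2]
R12: Y=0.0001148 on G[5,0]
R13: Y=0.02101 on G[0,1]
R14: Y=0.0004695 on G[1,0]
R15: Y=0.9615 on G[5,7]
R16: Y=0.01709 on G[2,5]
R17: Y=0.005102 on G[4,2]
R18: Y=0.0006803 on G[7,6]
Iprobe: z[4]−=0.00254, z[0]+=0.00254
solve → V1=-0.1170, V2=-0.1256, V3=-0.1323, V4=-0.1348, V5=-0.1206, V6=-0.1233, V7=-0.1198

R_eq = 53.06 Ω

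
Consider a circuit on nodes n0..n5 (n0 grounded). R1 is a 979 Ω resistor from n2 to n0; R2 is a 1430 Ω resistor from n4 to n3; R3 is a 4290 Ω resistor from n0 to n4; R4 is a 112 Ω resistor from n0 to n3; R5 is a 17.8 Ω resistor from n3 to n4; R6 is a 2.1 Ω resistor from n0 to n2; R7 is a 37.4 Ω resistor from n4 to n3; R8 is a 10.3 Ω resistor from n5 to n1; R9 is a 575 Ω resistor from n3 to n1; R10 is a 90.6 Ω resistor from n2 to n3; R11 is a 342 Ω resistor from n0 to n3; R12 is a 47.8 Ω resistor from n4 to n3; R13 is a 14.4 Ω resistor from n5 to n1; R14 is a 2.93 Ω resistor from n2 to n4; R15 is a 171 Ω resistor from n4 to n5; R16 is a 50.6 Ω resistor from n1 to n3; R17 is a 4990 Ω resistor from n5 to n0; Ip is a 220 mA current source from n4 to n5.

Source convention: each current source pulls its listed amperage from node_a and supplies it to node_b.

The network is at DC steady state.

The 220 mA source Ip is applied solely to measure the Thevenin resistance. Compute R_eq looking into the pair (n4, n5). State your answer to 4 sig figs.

Apply KCL at each of the 5 non-ground nodes and solve the resulting linear system.
Node n1: branches {R8, R9, R13, R16} → V_1 = 8.657
Node n2: branches {R1, R6, R10, R14} → V_2 = -0.03292
Node n3: branches {R2, R4, R5, R7, R9, R10, R11, R12, R16} → V_3 = 1.165
Node n4: branches {R2, R3, R5, R7, R12, R14, R15, Ip} → V_4 = -0.1177
Node n5: branches {R8, R13, R15, R17, Ip} → V_5 = 9.625

R_eq = 44.28 Ω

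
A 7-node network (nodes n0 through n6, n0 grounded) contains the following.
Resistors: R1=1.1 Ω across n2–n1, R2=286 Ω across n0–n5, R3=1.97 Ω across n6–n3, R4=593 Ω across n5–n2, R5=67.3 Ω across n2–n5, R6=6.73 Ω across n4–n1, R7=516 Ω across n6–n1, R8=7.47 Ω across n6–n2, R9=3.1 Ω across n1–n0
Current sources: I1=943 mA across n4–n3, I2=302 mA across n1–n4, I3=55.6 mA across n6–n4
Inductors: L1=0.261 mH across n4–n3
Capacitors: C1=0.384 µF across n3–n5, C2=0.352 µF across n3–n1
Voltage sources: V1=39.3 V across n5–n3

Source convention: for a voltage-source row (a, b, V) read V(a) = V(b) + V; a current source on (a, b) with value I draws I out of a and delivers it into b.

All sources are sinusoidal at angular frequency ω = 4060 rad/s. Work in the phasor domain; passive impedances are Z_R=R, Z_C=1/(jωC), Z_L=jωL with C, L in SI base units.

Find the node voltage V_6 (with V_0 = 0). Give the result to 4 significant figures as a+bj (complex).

Apply KCL at each of the 6 non-ground nodes and solve the resulting linear system.
Node n1: branches {R1, R6, R7, I2, R9, C2} → V_1 = -0.4053-0.002404j
Node n2: branches {R1, R4, R5, R8} → V_2 = 0.03573+0.02414j
Node n3: branches {R3, I1, L1, C1, C2, V1} → V_3 = -1.909+0.2218j
Node n4: branches {I1, R6, L1, I2, I3} → V_4 = -1.933-0.1579j
Node n5: branches {R2, R4, R5, C1, V1} → V_5 = 37.39+0.2218j
Node n6: branches {R3, R7, R8, I3} → V_6 = -1.586+0.1800j
Source currents: i(V1)=-0.7488-0.06532j

-1.586+0.1800j V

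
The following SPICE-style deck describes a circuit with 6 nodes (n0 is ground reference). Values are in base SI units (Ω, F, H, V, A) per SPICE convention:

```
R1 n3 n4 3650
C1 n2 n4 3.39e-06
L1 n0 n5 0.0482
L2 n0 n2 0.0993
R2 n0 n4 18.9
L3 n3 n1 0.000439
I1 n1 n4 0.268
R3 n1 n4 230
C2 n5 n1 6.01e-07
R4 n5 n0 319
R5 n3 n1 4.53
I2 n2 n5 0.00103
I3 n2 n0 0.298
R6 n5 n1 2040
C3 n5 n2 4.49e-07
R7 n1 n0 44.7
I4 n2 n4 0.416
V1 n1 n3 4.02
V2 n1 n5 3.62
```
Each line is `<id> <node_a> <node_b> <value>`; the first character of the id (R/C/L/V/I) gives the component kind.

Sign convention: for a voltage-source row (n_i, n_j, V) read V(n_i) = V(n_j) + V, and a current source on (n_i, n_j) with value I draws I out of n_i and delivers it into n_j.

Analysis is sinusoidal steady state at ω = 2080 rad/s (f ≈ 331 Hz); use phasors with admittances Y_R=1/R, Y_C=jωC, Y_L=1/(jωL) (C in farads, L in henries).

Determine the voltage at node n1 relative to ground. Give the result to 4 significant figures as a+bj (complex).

-15.40-7.604j V

Apply KCL at each of the 5 non-ground nodes and solve the resulting linear system.
Node n1: branches {L3, I1, R3, C2, R5, R6, R7, V1, V2} → V_1 = -15.40-7.604j
Node n2: branches {C1, L2, I2, I3, C3, I4} → V_2 = -42.41+216.7j
Node n3: branches {R1, L3, R5, V1} → V_3 = -19.42-7.604j
Node n4: branches {R1, C1, R2, I1, R3, I4} → V_4 = -16.39-3.800j
Node n5: branches {L1, C2, R4, I2, R6, C3, V2} → V_5 = -19.02-7.604j
Source currents: i(V1)=-0.8882+4.401j, i(V2)=0.07119+0.1832j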